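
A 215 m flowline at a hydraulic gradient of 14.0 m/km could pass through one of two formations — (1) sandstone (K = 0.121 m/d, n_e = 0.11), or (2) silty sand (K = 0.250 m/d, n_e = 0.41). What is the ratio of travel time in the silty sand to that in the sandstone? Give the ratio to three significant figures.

1.80

Unit 1 (sandstone): v = 0.121×0.014/0.11 = 0.01540 m/d, t = 215/0.01540 = 13960 d
Unit 2 (silty sand): v = 0.250×0.014/0.41 = 0.008537 m/d, t = 215/0.008537 = 25190 d
t(silty sand) / t(sandstone) = 25190/13960 = 1.80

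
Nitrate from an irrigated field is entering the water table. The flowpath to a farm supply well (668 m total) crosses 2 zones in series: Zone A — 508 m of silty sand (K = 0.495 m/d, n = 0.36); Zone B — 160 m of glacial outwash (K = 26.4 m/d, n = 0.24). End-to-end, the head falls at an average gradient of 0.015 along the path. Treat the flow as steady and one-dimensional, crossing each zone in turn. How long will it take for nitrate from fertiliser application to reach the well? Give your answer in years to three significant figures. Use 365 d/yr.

Steady 1-D flow in series ⇒ the Darcy flux q is identical in every zone and the zone head losses add (resistances L/K in series).
Σ(L/K) = 508/0.495 + 160/26.4 = 1026 + 6.061 = 1032 d
K_eq = L_total / Σ(L/K) = 668 / 1032 = 0.6471 m/d
q = K_eq · i = 0.6471 × 0.015 = 0.009706 m/d (same in every zone)
Zone A: v = q/n = 0.009706/0.36 = 0.02696 m/d → t_A = 508/0.02696 = 18840 d
Zone B: v = q/n = 0.009706/0.24 = 0.04044 m/d → t_B = 160/0.04044 = 3956 d
Total t = 18840 + 3956 = 22800 d
   = 22800 / 365 = 62.5 yr

62.5 years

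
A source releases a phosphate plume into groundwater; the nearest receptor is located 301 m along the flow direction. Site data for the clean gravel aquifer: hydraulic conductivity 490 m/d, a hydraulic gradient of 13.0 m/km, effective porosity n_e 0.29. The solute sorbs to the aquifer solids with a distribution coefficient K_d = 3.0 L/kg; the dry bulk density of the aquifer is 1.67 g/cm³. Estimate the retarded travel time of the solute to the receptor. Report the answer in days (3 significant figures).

q = Ki = 490 × 0.013 = 6.370 m/d
Seepage velocity v = q / n = 6.370 / 0.29 = 21.97 m/d
Retardation R = 1 + ρ_b·K_d/n = 1 + 1.67×3.0/0.29 = 18.28
Contaminant velocity v_c = v/R = 21.97/18.28 = 1.202 m/d
t = L/v_c = 301/1.202 = 250.4 d

250 days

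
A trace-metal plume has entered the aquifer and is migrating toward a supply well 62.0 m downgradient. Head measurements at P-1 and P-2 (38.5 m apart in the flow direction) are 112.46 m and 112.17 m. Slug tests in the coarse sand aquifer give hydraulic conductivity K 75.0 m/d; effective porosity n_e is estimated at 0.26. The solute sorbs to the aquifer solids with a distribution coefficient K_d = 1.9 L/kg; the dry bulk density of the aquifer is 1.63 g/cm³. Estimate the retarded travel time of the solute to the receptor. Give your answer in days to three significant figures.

Hydraulic gradient i = (112.46 − 112.17) / 38.5 = 0.29 / 38.5 = 0.007532
Darcy flux q = K·i = 75.0 × 0.007532 = 0.5649 m/d
v_s = q/n_e = 0.5649/0.26 = 2.173 m/d
Retardation R = 1 + ρ_b·K_d/n = 1 + 1.63×1.9/0.26 = 12.91
Contaminant velocity v_c = v/R = 2.173/12.91 = 0.1683 m/d
t = L/v_c = 62.0/0.1683 = 368.4 d

368 days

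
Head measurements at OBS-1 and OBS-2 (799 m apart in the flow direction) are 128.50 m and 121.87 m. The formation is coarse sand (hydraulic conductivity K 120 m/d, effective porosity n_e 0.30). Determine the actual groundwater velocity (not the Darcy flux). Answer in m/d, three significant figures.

Hydraulic gradient i = (128.50 − 121.87) / 799 = 6.63 / 799 = 0.008298
q = Ki = 120 × 0.008298 = 0.9957 m/d
Seepage velocity v = q / n = 0.9957 / 0.30 = 3.319 m/d

3.32 m/d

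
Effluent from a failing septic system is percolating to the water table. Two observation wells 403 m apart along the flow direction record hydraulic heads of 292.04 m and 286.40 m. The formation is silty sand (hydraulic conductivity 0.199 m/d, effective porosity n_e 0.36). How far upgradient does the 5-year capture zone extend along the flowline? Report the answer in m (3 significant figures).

Hydraulic gradient i = (292.04 − 286.40) / 403 = 5.64 / 403 = 0.01400
q = Ki = 0.199 × 0.01400 = 0.002785 m/d
Average linear velocity = 0.002785 / 0.36 = 0.007736 m/d
T = 5 yr × 365 = 1825 d
L = v × T = 0.007736 × 1825 = 14.12 m

14.1 m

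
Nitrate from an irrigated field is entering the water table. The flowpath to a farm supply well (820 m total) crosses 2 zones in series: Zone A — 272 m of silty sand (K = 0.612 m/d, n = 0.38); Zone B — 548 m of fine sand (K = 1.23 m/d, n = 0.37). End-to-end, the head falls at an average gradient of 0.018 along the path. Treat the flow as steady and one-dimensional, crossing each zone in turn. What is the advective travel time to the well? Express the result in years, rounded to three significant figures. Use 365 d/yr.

Continuity: the same q passes through each zone, so ΔH = q·Σ(L_j/K_j) — the zones act as resistances in series.
Σ(L/K) = 272/0.612 + 548/1.23 = 444.4 + 445.5 = 890.0 d
K_eq = L_total / Σ(L/K) = 820 / 890.0 = 0.9214 m/d
q = K_eq · i = 0.9214 × 0.018 = 0.01658 m/d (same in every zone)
Zone A: v = q/n = 0.01658/0.38 = 0.04364 m/d → t_A = 272/0.04364 = 6232 d
Zone B: v = q/n = 0.01658/0.37 = 0.04482 m/d → t_B = 548/0.04482 = 12230 d
Total t = 6232 + 12230 = 18460 d
   = 18460 / 365 = 50.6 yr

50.6 years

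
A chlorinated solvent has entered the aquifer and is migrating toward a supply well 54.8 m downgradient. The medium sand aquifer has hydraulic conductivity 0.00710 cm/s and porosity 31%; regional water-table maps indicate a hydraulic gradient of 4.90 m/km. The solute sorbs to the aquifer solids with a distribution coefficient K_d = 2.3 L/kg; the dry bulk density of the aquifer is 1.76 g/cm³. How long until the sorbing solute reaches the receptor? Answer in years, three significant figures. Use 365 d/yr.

K = 0.00710 cm/s × 864 = 6.134 m/d
Darcy flux q = K·i = 6.134 × 0.0049 = 0.03006 m/d
Average linear velocity = 0.03006 / 0.31 = 0.09696 m/d
Retardation R = 1 + ρ_b·K_d/n = 1 + 1.76×2.3/0.31 = 14.06
Contaminant velocity v_c = v/R = 0.09696/14.06 = 0.006897 m/d
t = L/v_c = 54.8/0.006897 = 7945 d
   = 7945/365 = 21.8 yr

21.8 years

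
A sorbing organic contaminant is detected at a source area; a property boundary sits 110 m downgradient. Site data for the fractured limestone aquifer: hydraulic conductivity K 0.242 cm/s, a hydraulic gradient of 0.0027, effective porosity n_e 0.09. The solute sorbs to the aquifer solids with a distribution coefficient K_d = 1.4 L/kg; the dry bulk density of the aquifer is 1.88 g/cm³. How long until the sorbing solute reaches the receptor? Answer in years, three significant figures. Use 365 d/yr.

1.45 years

K = 0.242 cm/s × 864 = 209.1 m/d
Darcy flux q = K·i = 209.1 × 0.0027 = 0.5645 m/d
Seepage velocity v = q / n = 0.5645 / 0.09 = 6.273 m/d
Retardation R = 1 + ρ_b·K_d/n = 1 + 1.88×1.4/0.09 = 30.24
Contaminant velocity v_c = v/R = 6.273/30.24 = 0.2074 m/d
t = L/v_c = 110/0.2074 = 530.4 d
   = 530.4/365 = 1.45 yr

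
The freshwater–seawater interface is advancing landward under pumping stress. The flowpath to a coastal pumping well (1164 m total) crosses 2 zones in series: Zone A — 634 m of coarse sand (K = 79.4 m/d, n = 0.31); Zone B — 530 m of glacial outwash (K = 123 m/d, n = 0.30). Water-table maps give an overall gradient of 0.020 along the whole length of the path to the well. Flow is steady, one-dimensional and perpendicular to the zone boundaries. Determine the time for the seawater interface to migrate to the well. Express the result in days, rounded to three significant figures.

188 days

Continuity: the same q passes through each zone, so ΔH = q·Σ(L_j/K_j) — the zones act as resistances in series.
Σ(L/K) = 634/79.4 + 530/123 = 7.985 + 4.309 = 12.29 d
K_eq = L_total / Σ(L/K) = 1164 / 12.29 = 94.68 m/d
q = K_eq · i = 94.68 × 0.020 = 1.894 m/d (same in every zone)
Zone A: v = q/n = 1.894/0.31 = 6.108 m/d → t_A = 634/6.108 = 103.8 d
Zone B: v = q/n = 1.894/0.30 = 6.312 m/d → t_B = 530/6.312 = 83.97 d
Total t = 103.8 + 83.97 = 187.8 d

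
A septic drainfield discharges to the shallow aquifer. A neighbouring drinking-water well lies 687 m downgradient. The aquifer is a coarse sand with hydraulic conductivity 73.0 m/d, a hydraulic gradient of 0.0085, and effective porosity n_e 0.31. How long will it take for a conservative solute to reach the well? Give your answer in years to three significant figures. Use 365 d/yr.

Specific discharge q = 73.0 × 0.0085 = 0.6205 m/d
v_s = q/n_e = 0.6205/0.31 = 2.002 m/d
t = L / v = 687 / 2.002 = 343.2 d
   = 343.2 / 365 = 0.940 yr

0.940 years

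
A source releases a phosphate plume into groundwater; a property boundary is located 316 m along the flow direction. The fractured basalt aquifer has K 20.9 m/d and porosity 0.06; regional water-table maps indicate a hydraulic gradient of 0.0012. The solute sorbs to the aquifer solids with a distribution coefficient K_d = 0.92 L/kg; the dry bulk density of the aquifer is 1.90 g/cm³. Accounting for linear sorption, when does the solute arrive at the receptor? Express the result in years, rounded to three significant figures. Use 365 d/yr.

62.4 years

Darcy flux q = K·i = 20.9 × 0.0012 = 0.02508 m/d
v = Ki/n = 20.9·0.0012/0.06 = 0.4180 m/d
Retardation R = 1 + ρ_b·K_d/n = 1 + 1.90×0.92/0.06 = 30.13
Contaminant velocity v_c = v/R = 0.4180/30.13 = 0.01387 m/d
t = L/v_c = 316/0.01387 = 22780 d
   = 22780/365 = 62.4 yr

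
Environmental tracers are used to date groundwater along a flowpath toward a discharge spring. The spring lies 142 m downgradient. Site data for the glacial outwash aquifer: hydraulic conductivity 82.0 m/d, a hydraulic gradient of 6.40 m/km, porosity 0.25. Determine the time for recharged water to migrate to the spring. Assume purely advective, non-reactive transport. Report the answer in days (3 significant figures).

Darcy flux q = K·i = 82.0 × 0.0064 = 0.5248 m/d
Average linear velocity = 0.5248 / 0.25 = 2.099 m/d
t = L / v = 142 / 2.099 = 67.64 d

67.6 days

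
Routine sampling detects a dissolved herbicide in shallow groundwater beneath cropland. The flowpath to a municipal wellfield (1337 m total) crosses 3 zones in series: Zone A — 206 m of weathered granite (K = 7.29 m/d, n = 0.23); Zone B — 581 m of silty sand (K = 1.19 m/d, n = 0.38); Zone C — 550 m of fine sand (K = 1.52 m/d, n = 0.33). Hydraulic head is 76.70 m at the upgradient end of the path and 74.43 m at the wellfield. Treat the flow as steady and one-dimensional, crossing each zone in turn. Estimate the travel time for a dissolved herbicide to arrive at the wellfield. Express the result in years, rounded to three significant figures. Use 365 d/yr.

477 years

Total head drop ΔH = 76.70 − 74.43 = 2.27 m
Steady 1-D flow in series ⇒ the Darcy flux q is identical in every zone and the zone head losses add (resistances L/K in series).
Σ(L/K) = 206/7.29 + 581/1.19 + 550/1.52 = 28.26 + 488.2 + 361.8 = 878.3 d
q = ΔH / Σ(L/K) = 2.27 / 878.3 = 0.002584 m/d (same in every zone)
Zone A: v = q/n = 0.002584/0.23 = 0.01124 m/d → t_A = 206/0.01124 = 18330 d
Zone B: v = q/n = 0.002584/0.38 = 0.006801 m/d → t_B = 581/0.006801 = 85430 d
Zone C: v = q/n = 0.002584/0.33 = 0.007832 m/d → t_C = 550/0.007832 = 70230 d
Total t = 18330 + 85430 + 70230 = 174000 d
   = 174000 / 365 = 477 yr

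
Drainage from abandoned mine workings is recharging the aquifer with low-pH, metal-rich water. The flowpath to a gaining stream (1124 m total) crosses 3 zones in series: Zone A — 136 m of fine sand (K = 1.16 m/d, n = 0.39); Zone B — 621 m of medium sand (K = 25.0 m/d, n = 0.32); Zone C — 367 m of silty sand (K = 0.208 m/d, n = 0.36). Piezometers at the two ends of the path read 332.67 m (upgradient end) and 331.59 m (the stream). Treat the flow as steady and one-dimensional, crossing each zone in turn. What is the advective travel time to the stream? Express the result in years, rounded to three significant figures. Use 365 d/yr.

1860 years

Total head drop ΔH = 332.67 − 331.59 = 1.08 m
Continuity: the same q passes through each zone, so ΔH = q·Σ(L_j/K_j) — the zones act as resistances in series.
Σ(L/K) = 136/1.16 + 621/25.0 + 367/0.208 = 117.2 + 24.84 + 1764 = 1907 d
q = ΔH / Σ(L/K) = 1.08 / 1907 = 5.665e-4 m/d (same in every zone)
Zone A: v = q/n = 5.665e-4/0.39 = 0.001453 m/d → t_A = 136/0.001453 = 93630 d
Zone B: v = q/n = 5.665e-4/0.32 = 0.001770 m/d → t_B = 621/0.001770 = 350800 d
Zone C: v = q/n = 5.665e-4/0.36 = 0.001574 m/d → t_C = 367/0.001574 = 233200 d
Total t = 93630 + 350800 + 233200 = 677700 d
   = 677700 / 365 = 1860 yr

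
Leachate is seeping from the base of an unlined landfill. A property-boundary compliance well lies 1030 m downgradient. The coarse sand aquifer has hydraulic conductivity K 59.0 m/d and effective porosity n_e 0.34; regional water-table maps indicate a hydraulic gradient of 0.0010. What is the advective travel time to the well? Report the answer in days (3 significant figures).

5940 days

Specific discharge q = 59.0 × 0.0010 = 0.05900 m/d
v = Ki/n = 59.0·0.0010/0.34 = 0.1735 m/d
t = L / v = 1030 / 0.1735 = 5936 d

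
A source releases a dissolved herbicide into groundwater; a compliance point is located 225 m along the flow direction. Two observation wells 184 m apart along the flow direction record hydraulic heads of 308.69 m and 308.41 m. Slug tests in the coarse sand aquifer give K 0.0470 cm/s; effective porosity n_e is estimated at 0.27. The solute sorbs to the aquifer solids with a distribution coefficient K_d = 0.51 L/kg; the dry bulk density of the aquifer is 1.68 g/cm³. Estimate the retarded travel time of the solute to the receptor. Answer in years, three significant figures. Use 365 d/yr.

11.2 years

Hydraulic gradient i = (308.69 − 308.41) / 184 = 0.28 / 184 = 0.001522
K = 0.0470 cm/s × 864 = 40.61 m/d
q = Ki = 40.61 × 0.001522 = 0.06179 m/d
Seepage velocity v = q / n = 0.06179 / 0.27 = 0.2289 m/d
Retardation R = 1 + ρ_b·K_d/n = 1 + 1.68×0.51/0.27 = 4.173
Contaminant velocity v_c = v/R = 0.2289/4.173 = 0.05484 m/d
t = L/v_c = 225/0.05484 = 4103 d
   = 4103/365 = 11.2 yr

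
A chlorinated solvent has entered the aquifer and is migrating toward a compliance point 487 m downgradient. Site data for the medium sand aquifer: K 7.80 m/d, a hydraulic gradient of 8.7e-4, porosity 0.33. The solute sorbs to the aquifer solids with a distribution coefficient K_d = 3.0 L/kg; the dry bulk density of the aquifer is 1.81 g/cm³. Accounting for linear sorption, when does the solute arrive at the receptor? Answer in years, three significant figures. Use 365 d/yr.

Specific discharge q = 7.80 × 8.7e-4 = 0.006786 m/d
v = Ki/n = 7.80·8.7e-4/0.33 = 0.02056 m/d
Retardation R = 1 + ρ_b·K_d/n = 1 + 1.81×3.0/0.33 = 17.45
Contaminant velocity v_c = v/R = 0.02056/17.45 = 0.001178 m/d
t = L/v_c = 487/0.001178 = 413400 d
   = 413400/365 = 1130 yr

1130 years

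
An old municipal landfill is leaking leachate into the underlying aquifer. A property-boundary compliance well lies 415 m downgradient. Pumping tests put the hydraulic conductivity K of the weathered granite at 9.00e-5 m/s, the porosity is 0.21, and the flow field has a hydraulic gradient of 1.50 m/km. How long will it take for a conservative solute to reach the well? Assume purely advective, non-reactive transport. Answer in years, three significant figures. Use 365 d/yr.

20.5 years

K = 9.00e-5 m/s × 86400 s/d = 7.776 m/d
Specific discharge q = 7.776 × 0.0015 = 0.01166 m/d
v_s = q/n_e = 0.01166/0.21 = 0.05554 m/d
t = L / v = 415 / 0.05554 = 7472 d
   = 7472 / 365 = 20.5 yr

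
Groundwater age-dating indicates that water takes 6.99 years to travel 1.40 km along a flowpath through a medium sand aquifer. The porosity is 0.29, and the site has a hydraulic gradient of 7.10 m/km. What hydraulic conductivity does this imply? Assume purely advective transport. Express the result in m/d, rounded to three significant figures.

22.4 m/d

t = 6.99 years = 2551 d
L = 1.40 km = 1400 m
v = L / t = 1400 / 2551 = 0.5487 m/d
K = v · n / i = 0.5487 × 0.29 / 0.0071 = 22.4 m/d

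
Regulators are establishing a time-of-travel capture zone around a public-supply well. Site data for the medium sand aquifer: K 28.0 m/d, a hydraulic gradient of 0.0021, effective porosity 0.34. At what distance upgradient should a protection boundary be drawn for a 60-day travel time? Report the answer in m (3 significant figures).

Darcy flux q = K·i = 28.0 × 0.0021 = 0.05880 m/d
v = Ki/n = 28.0·0.0021/0.34 = 0.1729 m/d
L = v × T = 0.1729 × 60 = 10.38 m

10.4 m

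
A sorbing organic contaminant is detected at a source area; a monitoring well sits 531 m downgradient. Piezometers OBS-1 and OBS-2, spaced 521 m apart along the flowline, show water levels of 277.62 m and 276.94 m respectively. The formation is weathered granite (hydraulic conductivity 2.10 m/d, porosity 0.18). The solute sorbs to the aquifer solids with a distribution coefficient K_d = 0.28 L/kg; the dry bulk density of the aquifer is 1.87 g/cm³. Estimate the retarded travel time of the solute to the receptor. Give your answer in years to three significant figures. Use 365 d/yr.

373 years

Hydraulic gradient i = (277.62 − 276.94) / 521 = 0.68 / 521 = 0.001305
Darcy flux q = K·i = 2.10 × 0.001305 = 0.002741 m/d
v = Ki/n = 2.10·0.001305/0.18 = 0.01523 m/d
Retardation R = 1 + ρ_b·K_d/n = 1 + 1.87×0.28/0.18 = 3.909
Contaminant velocity v_c = v/R = 0.01523/3.909 = 0.003896 m/d
t = L/v_c = 531/0.003896 = 136300 d
   = 136300/365 = 373 yr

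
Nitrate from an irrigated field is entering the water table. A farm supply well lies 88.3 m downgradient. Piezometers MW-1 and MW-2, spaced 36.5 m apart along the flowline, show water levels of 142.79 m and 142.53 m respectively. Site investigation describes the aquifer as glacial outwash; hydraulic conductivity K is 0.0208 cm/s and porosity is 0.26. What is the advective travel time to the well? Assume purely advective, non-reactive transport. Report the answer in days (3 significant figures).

179 days

Hydraulic gradient i = (142.79 − 142.53) / 36.5 = 0.26 / 36.5 = 0.007123
K = 0.0208 cm/s × 864 = 17.97 m/d
q = Ki = 17.97 × 0.007123 = 0.1280 m/d
v_s = q/n_e = 0.1280/0.26 = 0.4924 m/d
t = L / v = 88.3 / 0.4924 = 179.3 d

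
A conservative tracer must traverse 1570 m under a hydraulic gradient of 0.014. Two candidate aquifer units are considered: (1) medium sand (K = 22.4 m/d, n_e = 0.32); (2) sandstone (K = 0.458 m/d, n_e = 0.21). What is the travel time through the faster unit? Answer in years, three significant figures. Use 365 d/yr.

4.39 years

Unit 1 (medium sand): v = 22.4×0.014/0.32 = 0.9800 m/d, t = 1570/0.9800 = 1602 d
Unit 2 (sandstone): v = 0.458×0.014/0.21 = 0.03053 m/d, t = 1570/0.03053 = 51420 d
Faster: 1602 d / 365 = 4.39 yr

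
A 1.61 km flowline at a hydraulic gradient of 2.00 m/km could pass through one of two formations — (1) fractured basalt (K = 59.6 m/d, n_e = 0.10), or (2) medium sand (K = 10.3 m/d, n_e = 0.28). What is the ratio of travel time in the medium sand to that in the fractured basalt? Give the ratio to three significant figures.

16.2

Unit 1 (fractured basalt): v = 59.6×0.0020/0.10 = 1.192 m/d, t = 1610/1.192 = 1351 d
Unit 2 (medium sand): v = 10.3×0.0020/0.28 = 0.07357 m/d, t = 1610/0.07357 = 21880 d
t(medium sand) / t(fractured basalt) = 21880/1351 = 16.2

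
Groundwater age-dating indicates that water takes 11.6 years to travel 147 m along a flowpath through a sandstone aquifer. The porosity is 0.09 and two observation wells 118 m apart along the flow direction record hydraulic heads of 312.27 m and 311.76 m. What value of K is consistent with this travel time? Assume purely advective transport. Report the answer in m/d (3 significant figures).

Hydraulic gradient i = (312.27 − 311.76) / 118 = 0.51 / 118 = 0.004322
t = 11.6 years = 4234 d
v = L / t = 147 / 4234 = 0.03472 m/d
K = v · n / i = 0.03472 × 0.09 / 0.004322 = 0.723 m/d

0.723 m/d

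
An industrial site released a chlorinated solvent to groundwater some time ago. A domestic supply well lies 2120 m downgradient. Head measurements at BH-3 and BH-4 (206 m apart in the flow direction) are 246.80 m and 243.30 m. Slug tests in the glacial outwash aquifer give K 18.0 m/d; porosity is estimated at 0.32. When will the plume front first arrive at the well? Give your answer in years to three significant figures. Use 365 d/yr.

Hydraulic gradient i = (246.80 − 243.30) / 206 = 3.50 / 206 = 0.01699
Darcy flux q = K·i = 18.0 × 0.01699 = 0.3058 m/d
v_s = q/n_e = 0.3058/0.32 = 0.9557 m/d
t = L / v = 2120 / 0.9557 = 2218 d
   = 2218 / 365 = 6.08 yr

6.08 years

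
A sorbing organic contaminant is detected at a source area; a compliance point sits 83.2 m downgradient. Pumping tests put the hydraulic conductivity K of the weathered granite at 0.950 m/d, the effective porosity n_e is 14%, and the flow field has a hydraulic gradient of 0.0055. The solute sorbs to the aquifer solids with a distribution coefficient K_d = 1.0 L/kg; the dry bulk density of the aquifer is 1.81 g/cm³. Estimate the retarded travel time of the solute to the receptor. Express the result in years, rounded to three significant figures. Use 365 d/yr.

85.1 years

q = Ki = 0.950 × 0.0055 = 0.005225 m/d
Average linear velocity = 0.005225 / 0.14 = 0.03732 m/d
Retardation R = 1 + ρ_b·K_d/n = 1 + 1.81×1.0/0.14 = 13.93
Contaminant velocity v_c = v/R = 0.03732/13.93 = 0.002679 m/d
t = L/v_c = 83.2/0.002679 = 31050 d
   = 31050/365 = 85.1 yr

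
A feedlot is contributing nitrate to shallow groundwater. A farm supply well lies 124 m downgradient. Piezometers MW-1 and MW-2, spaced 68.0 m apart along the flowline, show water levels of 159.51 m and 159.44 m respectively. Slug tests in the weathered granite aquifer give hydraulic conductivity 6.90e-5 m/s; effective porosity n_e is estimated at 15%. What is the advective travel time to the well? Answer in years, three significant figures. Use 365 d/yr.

8.30 years

Hydraulic gradient i = (159.51 − 159.44) / 68.0 = 0.07 / 68.0 = 0.001029
K = 6.90e-5 m/s × 86400 s/d = 5.962 m/d
q = Ki = 5.962 × 0.001029 = 0.006137 m/d
v = Ki/n = 5.962·0.001029/0.15 = 0.04091 m/d
t = L / v = 124 / 0.04091 = 3031 d
   = 3031 / 365 = 8.30 yr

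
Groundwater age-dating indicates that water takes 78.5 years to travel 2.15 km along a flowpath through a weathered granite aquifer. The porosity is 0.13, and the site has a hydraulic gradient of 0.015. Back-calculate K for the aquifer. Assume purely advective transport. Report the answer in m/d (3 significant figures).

t = 78.5 years = 28650 d
L = 2.15 km = 2150 m
v = L / t = 2150 / 28650 = 0.07504 m/d
K = v · n / i = 0.07504 × 0.13 / 0.015 = 0.650 m/d

0.650 m/d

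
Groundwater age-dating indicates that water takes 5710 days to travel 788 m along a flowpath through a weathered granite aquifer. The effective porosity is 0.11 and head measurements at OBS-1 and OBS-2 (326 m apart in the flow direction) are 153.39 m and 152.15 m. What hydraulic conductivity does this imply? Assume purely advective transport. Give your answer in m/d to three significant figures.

Hydraulic gradient i = (153.39 − 152.15) / 326 = 1.24 / 326 = 0.003804
v = L / t = 788 / 5710 = 0.1380 m/d
K = v · n / i = 0.1380 × 0.11 / 0.003804 = 3.99 m/d

3.99 m/d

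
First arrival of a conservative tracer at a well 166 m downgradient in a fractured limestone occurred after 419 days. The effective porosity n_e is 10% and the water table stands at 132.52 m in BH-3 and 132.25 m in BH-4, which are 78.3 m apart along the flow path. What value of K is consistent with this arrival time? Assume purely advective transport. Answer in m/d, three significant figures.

11.5 m/d

Hydraulic gradient i = (132.52 − 132.25) / 78.3 = 0.27 / 78.3 = 0.003448
v = L / t = 166 / 419 = 0.3962 m/d
K = v · n / i = 0.3962 × 0.10 / 0.003448 = 11.5 m/d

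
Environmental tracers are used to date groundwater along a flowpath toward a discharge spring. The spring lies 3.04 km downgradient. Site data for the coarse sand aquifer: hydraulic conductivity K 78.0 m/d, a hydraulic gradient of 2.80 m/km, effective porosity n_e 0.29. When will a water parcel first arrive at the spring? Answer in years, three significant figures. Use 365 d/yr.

Darcy flux q = K·i = 78.0 × 0.0028 = 0.2184 m/d
Average linear velocity = 0.2184 / 0.29 = 0.7531 m/d
L = 3.04 km = 3040 m
t = L / v = 3040 / 0.7531 = 4037 d
   = 4037 / 365 = 11.1 yr

11.1 years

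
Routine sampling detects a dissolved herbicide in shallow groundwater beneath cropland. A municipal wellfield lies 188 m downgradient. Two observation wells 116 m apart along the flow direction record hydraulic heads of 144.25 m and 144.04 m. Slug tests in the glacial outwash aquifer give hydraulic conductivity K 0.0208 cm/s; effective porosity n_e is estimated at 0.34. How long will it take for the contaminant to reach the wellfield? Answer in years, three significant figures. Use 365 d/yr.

Hydraulic gradient i = (144.25 − 144.04) / 116 = 0.21 / 116 = 0.001810
K = 0.0208 cm/s × 864 = 17.97 m/d
q = Ki = 17.97 × 0.001810 = 0.03253 m/d
Average linear velocity = 0.03253 / 0.34 = 0.09569 m/d
t = L / v = 188 / 0.09569 = 1965 d
   = 1965 / 365 = 5.38 yr

5.38 years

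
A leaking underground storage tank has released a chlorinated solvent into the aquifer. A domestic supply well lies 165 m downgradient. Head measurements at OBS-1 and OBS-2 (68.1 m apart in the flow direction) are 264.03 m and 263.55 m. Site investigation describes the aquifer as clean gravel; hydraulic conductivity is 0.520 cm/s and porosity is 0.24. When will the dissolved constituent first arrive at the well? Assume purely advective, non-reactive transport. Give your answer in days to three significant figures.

Hydraulic gradient i = (264.03 − 263.55) / 68.1 = 0.48 / 68.1 = 0.007048
K = 0.520 cm/s × 864 = 449.3 m/d
q = Ki = 449.3 × 0.007048 = 3.167 m/d
v = Ki/n = 449.3·0.007048/0.24 = 13.19 m/d
t = L / v = 165 / 13.19 = 12.51 d

12.5 days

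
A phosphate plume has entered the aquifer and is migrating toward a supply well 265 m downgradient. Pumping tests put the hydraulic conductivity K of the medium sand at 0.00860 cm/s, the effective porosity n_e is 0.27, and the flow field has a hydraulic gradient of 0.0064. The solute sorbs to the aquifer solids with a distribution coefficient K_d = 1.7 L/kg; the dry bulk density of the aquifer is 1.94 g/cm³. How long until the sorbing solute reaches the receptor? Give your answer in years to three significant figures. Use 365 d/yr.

K = 0.00860 cm/s × 864 = 7.430 m/d
q = Ki = 7.430 × 0.0064 = 0.04755 m/d
Seepage velocity v = q / n = 0.04755 / 0.27 = 0.1761 m/d
Retardation R = 1 + ρ_b·K_d/n = 1 + 1.94×1.7/0.27 = 13.21
Contaminant velocity v_c = v/R = 0.1761/13.21 = 0.01333 m/d
t = L/v_c = 265/0.01333 = 19880 d
   = 19880/365 = 54.5 yr

54.5 years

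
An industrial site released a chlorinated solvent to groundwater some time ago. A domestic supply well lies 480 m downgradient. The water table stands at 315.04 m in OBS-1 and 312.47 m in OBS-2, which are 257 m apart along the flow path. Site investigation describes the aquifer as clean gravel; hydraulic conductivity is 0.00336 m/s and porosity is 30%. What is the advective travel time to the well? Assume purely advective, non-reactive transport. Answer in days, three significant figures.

Hydraulic gradient i = (315.04 − 312.47) / 257 = 2.57 / 257 = 0.01000
K = 0.00336 m/s × 86400 s/d = 290.3 m/d
Specific discharge q = 290.3 × 0.01000 = 2.903 m/d
Seepage velocity v = q / n = 2.903 / 0.30 = 9.677 m/d
t = L / v = 480 / 9.677 = 49.60 d

49.6 days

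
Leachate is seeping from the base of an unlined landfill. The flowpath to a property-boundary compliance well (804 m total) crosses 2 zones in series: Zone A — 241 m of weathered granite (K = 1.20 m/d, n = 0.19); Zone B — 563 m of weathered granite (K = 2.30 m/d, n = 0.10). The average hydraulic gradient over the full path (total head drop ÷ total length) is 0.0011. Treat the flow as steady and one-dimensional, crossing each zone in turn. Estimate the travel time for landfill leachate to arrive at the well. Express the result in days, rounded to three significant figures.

Continuity: the same q passes through each zone, so ΔH = q·Σ(L_j/K_j) — the zones act as resistances in series.
Σ(L/K) = 241/1.20 + 563/2.30 = 200.8 + 244.8 = 445.6 d
K_eq = L_total / Σ(L/K) = 804 / 445.6 = 1.804 m/d
q = K_eq · i = 1.804 × 0.0011 = 0.001985 m/d (same in every zone)
Zone A: v = q/n = 0.001985/0.19 = 0.01045 m/d → t_A = 241/0.01045 = 23070 d
Zone B: v = q/n = 0.001985/0.10 = 0.01985 m/d → t_B = 563/0.01985 = 28370 d
Total t = 23070 + 28370 = 51440 d

51400 days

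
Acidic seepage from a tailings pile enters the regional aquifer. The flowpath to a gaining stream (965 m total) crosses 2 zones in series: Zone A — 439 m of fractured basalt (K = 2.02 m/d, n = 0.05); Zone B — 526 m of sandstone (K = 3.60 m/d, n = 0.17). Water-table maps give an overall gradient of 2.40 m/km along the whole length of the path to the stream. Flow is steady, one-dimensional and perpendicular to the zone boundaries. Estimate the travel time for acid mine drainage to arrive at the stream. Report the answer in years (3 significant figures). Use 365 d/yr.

47.9 years

Continuity: the same q passes through each zone, so ΔH = q·Σ(L_j/K_j) — the zones act as resistances in series.
Σ(L/K) = 439/2.02 + 526/3.60 = 217.3 + 146.1 = 363.4 d
K_eq = L_total / Σ(L/K) = 965 / 363.4 = 2.655 m/d
q = K_eq · i = 2.655 × 0.0024 = 0.006372 m/d (same in every zone)
Zone A: v = q/n = 0.006372/0.05 = 0.1274 m/d → t_A = 439/0.1274 = 3444 d
Zone B: v = q/n = 0.006372/0.17 = 0.03749 m/d → t_B = 526/0.03749 = 14030 d
Total t = 3444 + 14030 = 17480 d
   = 17480 / 365 = 47.9 yr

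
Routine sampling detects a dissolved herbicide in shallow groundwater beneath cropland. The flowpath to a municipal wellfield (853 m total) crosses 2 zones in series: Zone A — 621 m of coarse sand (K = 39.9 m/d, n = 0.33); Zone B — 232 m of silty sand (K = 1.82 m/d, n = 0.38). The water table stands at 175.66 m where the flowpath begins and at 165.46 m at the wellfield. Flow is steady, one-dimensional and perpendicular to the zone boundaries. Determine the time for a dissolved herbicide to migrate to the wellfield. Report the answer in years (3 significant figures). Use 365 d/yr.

11.3 years

Total head drop ΔH = 175.66 − 165.46 = 10.20 m
Steady 1-D flow in series ⇒ the Darcy flux q is identical in every zone and the zone head losses add (resistances L/K in series).
Σ(L/K) = 621/39.9 + 232/1.82 = 15.56 + 127.5 = 143.0 d
q = ΔH / Σ(L/K) = 10.20 / 143.0 = 0.07131 m/d (same in every zone)
Zone A: v = q/n = 0.07131/0.33 = 0.2161 m/d → t_A = 621/0.2161 = 2874 d
Zone B: v = q/n = 0.07131/0.38 = 0.1877 m/d → t_B = 232/0.1877 = 1236 d
Total t = 2874 + 1236 = 4110 d
   = 4110 / 365 = 11.3 yr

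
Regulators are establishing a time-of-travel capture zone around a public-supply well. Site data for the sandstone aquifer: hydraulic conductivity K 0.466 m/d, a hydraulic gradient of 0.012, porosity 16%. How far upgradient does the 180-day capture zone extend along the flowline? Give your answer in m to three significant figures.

6.29 m

q = Ki = 0.466 × 0.012 = 0.005592 m/d
Seepage velocity v = q / n = 0.005592 / 0.16 = 0.03495 m/d
L = v × T = 0.03495 × 180 = 6.291 m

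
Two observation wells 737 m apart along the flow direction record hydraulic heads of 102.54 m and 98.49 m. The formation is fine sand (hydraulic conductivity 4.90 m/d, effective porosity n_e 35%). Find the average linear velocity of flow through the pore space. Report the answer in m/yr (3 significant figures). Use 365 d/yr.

Hydraulic gradient i = (102.54 − 98.49) / 737 = 4.05 / 737 = 0.005495
Darcy flux q = K·i = 4.90 × 0.005495 = 0.02693 m/d
v = Ki/n = 4.90·0.005495/0.35 = 0.07693 m/d
   = 0.07693 × 365 = 28.1 m/yr

28.1 m/yr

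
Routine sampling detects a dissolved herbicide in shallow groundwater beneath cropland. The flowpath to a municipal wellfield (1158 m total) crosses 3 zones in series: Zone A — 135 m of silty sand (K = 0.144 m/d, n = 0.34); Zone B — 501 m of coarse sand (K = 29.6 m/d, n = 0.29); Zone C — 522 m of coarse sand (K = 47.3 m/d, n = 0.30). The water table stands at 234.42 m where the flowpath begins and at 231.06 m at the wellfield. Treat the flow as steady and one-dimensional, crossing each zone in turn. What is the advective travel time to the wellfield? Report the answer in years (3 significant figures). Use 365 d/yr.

274 years

Total head drop ΔH = 234.42 − 231.06 = 3.36 m
Steady 1-D flow in series ⇒ the Darcy flux q is identical in every zone and the zone head losses add (resistances L/K in series).
Σ(L/K) = 135/0.144 + 501/29.6 + 522/47.3 = 937.5 + 16.93 + 11.04 = 965.5 d
q = ΔH / Σ(L/K) = 3.36 / 965.5 = 0.003480 m/d (same in every zone)
Zone A: v = q/n = 0.003480/0.34 = 0.01024 m/d → t_A = 135/0.01024 = 13190 d
Zone B: v = q/n = 0.003480/0.29 = 0.01200 m/d → t_B = 501/0.01200 = 41750 d
Zone C: v = q/n = 0.003480/0.30 = 0.01160 m/d → t_C = 522/0.01160 = 45000 d
Total t = 13190 + 41750 + 45000 = 99930 d
   = 99930 / 365 = 274 yr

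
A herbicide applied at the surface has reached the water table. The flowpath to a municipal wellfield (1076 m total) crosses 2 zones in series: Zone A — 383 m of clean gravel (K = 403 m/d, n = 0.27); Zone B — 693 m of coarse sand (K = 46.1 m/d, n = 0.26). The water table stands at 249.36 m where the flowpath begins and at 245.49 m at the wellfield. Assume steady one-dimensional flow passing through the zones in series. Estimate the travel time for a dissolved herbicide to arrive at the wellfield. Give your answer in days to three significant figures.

1170 days

Total head drop ΔH = 249.36 − 245.49 = 3.87 m
Steady 1-D flow in series ⇒ the Darcy flux q is identical in every zone and the zone head losses add (resistances L/K in series).
Σ(L/K) = 383/403 + 693/46.1 = 0.9504 + 15.03 = 15.98 d
q = ΔH / Σ(L/K) = 3.87 / 15.98 = 0.2421 m/d (same in every zone)
Zone A: v = q/n = 0.2421/0.27 = 0.8968 m/d → t_A = 383/0.8968 = 427.1 d
Zone B: v = q/n = 0.2421/0.26 = 0.9313 m/d → t_B = 693/0.9313 = 744.1 d
Total t = 427.1 + 744.1 = 1171 d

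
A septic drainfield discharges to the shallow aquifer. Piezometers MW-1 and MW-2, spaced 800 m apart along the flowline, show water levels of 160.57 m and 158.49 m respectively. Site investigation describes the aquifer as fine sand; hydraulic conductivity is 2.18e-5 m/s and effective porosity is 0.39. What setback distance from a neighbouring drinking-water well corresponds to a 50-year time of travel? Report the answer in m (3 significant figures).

Hydraulic gradient i = (160.57 − 158.49) / 800 = 2.08 / 800 = 0.002600
K = 2.18e-5 m/s × 86400 s/d = 1.884 m/d
q = Ki = 1.884 × 0.002600 = 0.004897 m/d
Average linear velocity = 0.004897 / 0.39 = 0.01256 m/d
T = 50 yr × 365 = 18250 d
L = v × T = 0.01256 × 18250 = 229.2 m

229 m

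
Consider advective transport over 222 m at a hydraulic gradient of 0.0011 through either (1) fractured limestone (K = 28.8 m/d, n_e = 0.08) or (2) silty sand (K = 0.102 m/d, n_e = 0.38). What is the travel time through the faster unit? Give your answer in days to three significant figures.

Unit 1 (fractured limestone): v = 28.8×0.0011/0.08 = 0.3960 m/d, t = 222/0.3960 = 560.6 d
Unit 2 (silty sand): v = 0.102×0.0011/0.38 = 2.953e-4 m/d, t = 222/2.953e-4 = 751900 d
Faster unit: t = 561 d

561 days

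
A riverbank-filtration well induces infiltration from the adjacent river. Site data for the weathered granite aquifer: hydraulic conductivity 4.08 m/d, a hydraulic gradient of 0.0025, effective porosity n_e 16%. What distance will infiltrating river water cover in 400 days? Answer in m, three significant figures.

25.5 m

q = Ki = 4.08 × 0.0025 = 0.01020 m/d
Average linear velocity = 0.01020 / 0.16 = 0.06375 m/d
L = v × T = 0.06375 × 400 = 25.50 m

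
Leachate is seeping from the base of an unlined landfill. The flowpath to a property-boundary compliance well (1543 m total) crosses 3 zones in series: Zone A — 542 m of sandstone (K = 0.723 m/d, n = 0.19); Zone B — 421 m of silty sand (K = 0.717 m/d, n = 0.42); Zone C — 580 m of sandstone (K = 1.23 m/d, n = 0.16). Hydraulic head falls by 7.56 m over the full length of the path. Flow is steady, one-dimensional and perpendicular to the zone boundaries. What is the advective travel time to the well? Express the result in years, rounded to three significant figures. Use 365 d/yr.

244 years

Continuity: the same q passes through each zone, so ΔH = q·Σ(L_j/K_j) — the zones act as resistances in series.
Σ(L/K) = 542/0.723 + 421/0.717 + 580/1.23 = 749.7 + 587.2 + 471.5 = 1808 d
q = ΔH / Σ(L/K) = 7.56 / 1808 = 0.004181 m/d (same in every zone)
Zone A: v = q/n = 0.004181/0.19 = 0.02200 m/d → t_A = 542/0.02200 = 24630 d
Zone B: v = q/n = 0.004181/0.42 = 0.009954 m/d → t_B = 421/0.009954 = 42300 d
Zone C: v = q/n = 0.004181/0.16 = 0.02613 m/d → t_C = 580/0.02613 = 22200 d
Total t = 24630 + 42300 + 22200 = 89130 d
   = 89130 / 365 = 244 yr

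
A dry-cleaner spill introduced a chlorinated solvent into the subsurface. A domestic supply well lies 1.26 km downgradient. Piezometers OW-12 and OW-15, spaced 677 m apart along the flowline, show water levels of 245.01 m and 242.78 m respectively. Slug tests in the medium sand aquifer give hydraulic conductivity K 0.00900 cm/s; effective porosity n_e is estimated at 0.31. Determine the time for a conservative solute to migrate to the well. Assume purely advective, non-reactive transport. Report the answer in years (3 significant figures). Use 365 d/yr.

41.8 years

Hydraulic gradient i = (245.01 − 242.78) / 677 = 2.23 / 677 = 0.003294
K = 0.00900 cm/s × 864 = 7.776 m/d
Specific discharge q = 7.776 × 0.003294 = 0.02561 m/d
v = Ki/n = 7.776·0.003294/0.31 = 0.08262 m/d
L = 1.26 km = 1260 m
t = L / v = 1260 / 0.08262 = 15250 d
   = 15250 / 365 = 41.8 yr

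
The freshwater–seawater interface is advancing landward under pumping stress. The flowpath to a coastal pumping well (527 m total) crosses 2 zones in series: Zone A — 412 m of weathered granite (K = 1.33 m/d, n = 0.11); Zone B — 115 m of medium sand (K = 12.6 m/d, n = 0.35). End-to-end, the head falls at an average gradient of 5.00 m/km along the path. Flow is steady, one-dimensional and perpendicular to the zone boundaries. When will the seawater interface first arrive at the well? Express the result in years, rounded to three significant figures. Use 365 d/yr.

Steady 1-D flow in series ⇒ the Darcy flux q is identical in every zone and the zone head losses add (resistances L/K in series).
Σ(L/K) = 412/1.33 + 115/12.6 = 309.8 + 9.127 = 318.9 d
K_eq = L_total / Σ(L/K) = 527 / 318.9 = 1.653 m/d
q = K_eq · i = 1.653 × 0.0050 = 0.008263 m/d (same in every zone)
Zone A: v = q/n = 0.008263/0.11 = 0.07512 m/d → t_A = 412/0.07512 = 5485 d
Zone B: v = q/n = 0.008263/0.35 = 0.02361 m/d → t_B = 115/0.02361 = 4871 d
Total t = 5485 + 4871 = 10360 d
   = 10360 / 365 = 28.4 yr

28.4 years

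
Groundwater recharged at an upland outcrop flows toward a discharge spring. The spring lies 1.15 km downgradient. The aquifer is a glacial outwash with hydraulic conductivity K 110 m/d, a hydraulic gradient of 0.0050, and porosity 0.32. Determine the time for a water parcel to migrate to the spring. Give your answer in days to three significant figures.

Darcy flux q = K·i = 110 × 0.0050 = 0.5500 m/d
Average linear velocity = 0.5500 / 0.32 = 1.719 m/d
L = 1.15 km = 1150 m
t = L / v = 1150 / 1.719 = 669.1 d

669 days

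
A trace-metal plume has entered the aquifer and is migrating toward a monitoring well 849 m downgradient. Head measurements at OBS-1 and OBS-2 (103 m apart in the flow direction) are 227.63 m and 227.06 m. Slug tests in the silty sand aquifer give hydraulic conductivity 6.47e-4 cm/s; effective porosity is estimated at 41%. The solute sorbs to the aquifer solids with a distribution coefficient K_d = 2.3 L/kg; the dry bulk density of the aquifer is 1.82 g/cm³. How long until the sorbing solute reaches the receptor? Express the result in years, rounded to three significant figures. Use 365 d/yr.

3460 years

Hydraulic gradient i = (227.63 − 227.06) / 103 = 0.57 / 103 = 0.005534
K = 6.47e-4 cm/s × 864 = 0.5590 m/d
Specific discharge q = 0.5590 × 0.005534 = 0.003094 m/d
Average linear velocity = 0.003094 / 0.41 = 0.007545 m/d
Retardation R = 1 + ρ_b·K_d/n = 1 + 1.82×2.3/0.41 = 11.21
Contaminant velocity v_c = v/R = 0.007545/11.21 = 6.731e-4 m/d
t = L/v_c = 849/6.731e-4 = 1.261e6 d
   = 1.261e6/365 = 3460 yr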